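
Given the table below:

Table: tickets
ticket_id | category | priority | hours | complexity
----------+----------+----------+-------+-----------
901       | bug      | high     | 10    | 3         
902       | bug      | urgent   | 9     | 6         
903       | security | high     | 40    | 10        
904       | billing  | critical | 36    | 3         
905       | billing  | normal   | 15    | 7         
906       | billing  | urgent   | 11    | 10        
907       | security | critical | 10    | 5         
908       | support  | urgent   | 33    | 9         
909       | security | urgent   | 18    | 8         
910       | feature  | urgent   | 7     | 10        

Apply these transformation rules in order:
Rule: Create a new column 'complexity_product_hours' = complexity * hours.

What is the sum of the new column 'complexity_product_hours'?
1368

Step 1: For each record, compute complexity * hours
Example calculations:
  3 * 10 = 30
  6 * 9 = 54
  10 * 40 = 400
  ...
Step 2: Sum all derived values
Step 3: Total = 1368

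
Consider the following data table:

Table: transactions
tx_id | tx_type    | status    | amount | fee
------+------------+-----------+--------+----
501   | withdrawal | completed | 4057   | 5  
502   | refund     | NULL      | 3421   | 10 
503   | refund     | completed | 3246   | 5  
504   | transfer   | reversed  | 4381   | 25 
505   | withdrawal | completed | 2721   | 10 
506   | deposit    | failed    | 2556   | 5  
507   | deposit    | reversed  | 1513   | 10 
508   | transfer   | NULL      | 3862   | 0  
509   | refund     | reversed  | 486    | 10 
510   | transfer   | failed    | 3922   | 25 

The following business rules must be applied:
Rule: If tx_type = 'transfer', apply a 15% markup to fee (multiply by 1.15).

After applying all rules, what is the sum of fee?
112.5

Step 1: Records with tx_type = 'transfer' have total fee = 50
Step 2: Apply multiplier: 50 × 1.15 = 57.5
Step 3: Other records total: 55
Step 4: Final sum = 57.5 + 55 = 112.5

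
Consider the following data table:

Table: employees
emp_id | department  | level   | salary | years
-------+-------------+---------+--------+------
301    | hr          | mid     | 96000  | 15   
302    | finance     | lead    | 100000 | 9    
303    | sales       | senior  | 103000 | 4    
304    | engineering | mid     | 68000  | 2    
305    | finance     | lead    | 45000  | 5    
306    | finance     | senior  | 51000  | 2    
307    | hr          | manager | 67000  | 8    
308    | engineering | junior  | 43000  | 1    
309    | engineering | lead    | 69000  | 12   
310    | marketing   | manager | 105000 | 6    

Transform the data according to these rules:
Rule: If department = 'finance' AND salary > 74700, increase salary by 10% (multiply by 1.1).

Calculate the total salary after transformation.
757000.0

Step 1: Find records where department = 'finance' AND salary > 74700
Step 2: 1 records match, summing to 100000
Step 3: After multiplier: 100000 × 1.1 = 110000.0
Step 4: Unaffected records sum: 647000
Step 5: Final sum = 110000.0 + 647000 = 757000.0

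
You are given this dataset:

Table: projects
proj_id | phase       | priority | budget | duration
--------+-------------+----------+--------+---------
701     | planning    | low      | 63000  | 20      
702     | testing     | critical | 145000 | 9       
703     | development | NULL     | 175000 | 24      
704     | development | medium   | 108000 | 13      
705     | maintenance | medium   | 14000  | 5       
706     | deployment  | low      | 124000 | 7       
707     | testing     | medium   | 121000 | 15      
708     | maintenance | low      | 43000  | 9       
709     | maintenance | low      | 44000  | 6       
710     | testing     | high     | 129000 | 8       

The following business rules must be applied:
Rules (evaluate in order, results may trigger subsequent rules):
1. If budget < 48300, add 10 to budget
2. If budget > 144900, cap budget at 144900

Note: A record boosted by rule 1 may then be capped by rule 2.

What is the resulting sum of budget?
935830

Step 1: Apply rule 1 to records with budget < 48300
  - 3 records get bonus of 10
  - Of these, 0 records then exceed 144900 and get capped
Step 2: Apply rule 2 to records with budget > 144900
  - 2 records (original) are capped
Step 3: Calculate final sum = 935830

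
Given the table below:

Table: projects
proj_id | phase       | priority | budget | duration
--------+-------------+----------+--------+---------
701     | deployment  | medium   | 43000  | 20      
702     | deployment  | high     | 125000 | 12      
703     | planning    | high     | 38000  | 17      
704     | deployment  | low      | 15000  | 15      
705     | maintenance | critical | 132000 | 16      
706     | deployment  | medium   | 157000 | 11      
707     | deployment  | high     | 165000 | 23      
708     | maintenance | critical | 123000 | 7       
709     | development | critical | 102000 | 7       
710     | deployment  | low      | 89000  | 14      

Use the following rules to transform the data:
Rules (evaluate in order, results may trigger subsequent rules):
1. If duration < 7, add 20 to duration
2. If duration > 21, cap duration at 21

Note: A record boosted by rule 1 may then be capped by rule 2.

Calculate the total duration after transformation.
140

Step 1: Apply rule 1 to records with duration < 7
  - 0 records get bonus of 20
  - Of these, 0 records then exceed 21 and get capped
Step 2: Apply rule 2 to records with duration > 21
  - 1 records (original) are capped
Step 3: Calculate final sum = 140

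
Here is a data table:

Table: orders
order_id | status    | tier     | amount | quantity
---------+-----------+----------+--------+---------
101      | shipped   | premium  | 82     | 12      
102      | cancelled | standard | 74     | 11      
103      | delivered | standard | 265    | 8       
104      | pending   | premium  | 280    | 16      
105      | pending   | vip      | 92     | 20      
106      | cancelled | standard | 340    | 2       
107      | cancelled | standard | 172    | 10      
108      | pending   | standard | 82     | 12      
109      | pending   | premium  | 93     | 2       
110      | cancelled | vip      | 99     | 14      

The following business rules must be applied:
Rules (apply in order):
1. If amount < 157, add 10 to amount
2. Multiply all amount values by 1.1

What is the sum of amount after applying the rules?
1802.9

Step 1: Apply Rule 1 - Add 10 to records with amount < 157
  - 6 records affected: 522 + (6 × 10) = 582
  - Unaffected records: 1057
  - Sum after Rule 1: 1639
Step 2: Apply Rule 2 - Multiply all by 1.1
  - 1639 × 1.1 = 1802.9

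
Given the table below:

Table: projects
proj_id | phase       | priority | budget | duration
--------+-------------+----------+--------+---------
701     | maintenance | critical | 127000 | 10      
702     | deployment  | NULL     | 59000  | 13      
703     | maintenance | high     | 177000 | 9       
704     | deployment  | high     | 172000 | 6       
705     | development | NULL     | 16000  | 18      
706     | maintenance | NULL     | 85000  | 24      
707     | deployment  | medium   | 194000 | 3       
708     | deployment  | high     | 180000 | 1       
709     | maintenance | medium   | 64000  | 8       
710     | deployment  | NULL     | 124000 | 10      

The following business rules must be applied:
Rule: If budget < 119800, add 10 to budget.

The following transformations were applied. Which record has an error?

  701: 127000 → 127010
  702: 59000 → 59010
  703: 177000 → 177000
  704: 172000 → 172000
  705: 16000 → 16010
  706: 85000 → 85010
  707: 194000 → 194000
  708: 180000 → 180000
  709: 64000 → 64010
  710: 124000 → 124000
Record 701 has an error. The correct transformed value should be 127000, not 127010.

Step 1: Check each record against the rule
Step 2: Record 701 has budget = 127000
Step 3: Since 127000 >= 119800, the bonus should not have been applied
Step 4: Correct value = 127000, but claimed value = 127010
Conclusion: Record 701 has the error.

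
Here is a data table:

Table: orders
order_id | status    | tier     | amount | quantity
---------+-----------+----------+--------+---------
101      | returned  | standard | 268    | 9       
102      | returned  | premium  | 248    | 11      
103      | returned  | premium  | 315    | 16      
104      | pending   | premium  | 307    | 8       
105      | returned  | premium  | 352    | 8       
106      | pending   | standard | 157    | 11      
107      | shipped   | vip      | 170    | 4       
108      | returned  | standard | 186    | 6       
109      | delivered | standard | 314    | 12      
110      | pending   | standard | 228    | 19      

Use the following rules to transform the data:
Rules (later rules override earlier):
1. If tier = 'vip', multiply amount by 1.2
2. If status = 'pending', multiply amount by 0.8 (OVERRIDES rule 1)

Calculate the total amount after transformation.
2440.6

Step 1: Rule 2 takes priority for records with status = 'pending'
  - 3 records: 692 × 0.8 = 553.6
Step 2: Rule 1 applies to remaining records with tier = 'vip'
  - 1 records: 170 × 1.2 = 204.0
Step 3: Other records unchanged: 1683
Step 4: Final sum = 553.6 + 204.0 + 1683 = 2440.6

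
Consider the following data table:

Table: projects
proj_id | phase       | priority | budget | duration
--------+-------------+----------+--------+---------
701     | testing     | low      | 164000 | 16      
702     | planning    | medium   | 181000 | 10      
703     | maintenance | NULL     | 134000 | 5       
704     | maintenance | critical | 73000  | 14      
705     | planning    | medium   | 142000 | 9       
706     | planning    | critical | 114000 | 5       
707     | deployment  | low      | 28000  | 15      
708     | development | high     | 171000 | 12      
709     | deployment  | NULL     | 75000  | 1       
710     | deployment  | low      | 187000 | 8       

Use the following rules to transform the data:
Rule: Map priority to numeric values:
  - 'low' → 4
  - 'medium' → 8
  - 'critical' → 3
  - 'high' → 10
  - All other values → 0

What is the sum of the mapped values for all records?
44

Step 1: Apply mapping to each record
Step 2: Count by status:
  'low': 3 records × 4 = 12
  'medium': 2 records × 8 = 16
  'critical': 2 records × 3 = 6
  'high': 1 records × 10 = 10
Step 3: Sum all mapped values = 44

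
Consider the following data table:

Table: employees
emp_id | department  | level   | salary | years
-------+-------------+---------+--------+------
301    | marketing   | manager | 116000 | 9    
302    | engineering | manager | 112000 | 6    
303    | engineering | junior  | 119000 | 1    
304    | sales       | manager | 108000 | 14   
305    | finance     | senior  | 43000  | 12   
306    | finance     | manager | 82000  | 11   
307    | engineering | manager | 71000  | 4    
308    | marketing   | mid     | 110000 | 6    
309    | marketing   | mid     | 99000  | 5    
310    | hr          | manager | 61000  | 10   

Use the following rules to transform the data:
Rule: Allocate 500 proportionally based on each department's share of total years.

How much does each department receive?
engineering: 70.51, finance: 147.44, hr: 64.1, marketing: 128.21, sales: 89.74

Step 1: Calculate total years = 78
Step 2: Calculate each department's proportion:
  engineering: 11/78 = 14.10% → 70.51
  finance: 23/78 = 29.49% → 147.44
  hr: 10/78 = 12.82% → 64.1
  marketing: 20/78 = 25.64% → 128.21
  sales: 14/78 = 17.95% → 89.74
Step 3: Verify: sum of allocations ≈ 500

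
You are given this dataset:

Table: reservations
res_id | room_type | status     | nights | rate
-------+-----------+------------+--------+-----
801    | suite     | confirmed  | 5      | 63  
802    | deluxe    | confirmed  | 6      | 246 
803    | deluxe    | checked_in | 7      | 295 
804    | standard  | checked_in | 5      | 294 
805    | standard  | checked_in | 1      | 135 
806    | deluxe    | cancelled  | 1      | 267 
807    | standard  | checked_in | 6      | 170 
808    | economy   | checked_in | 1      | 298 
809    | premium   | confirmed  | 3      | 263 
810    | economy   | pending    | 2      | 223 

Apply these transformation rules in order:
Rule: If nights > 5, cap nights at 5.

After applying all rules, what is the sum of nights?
33

Step 1: 3 records have nights > 5
Step 2: These records originally summed to 19
Step 3: After capping: 3 × 5 = 15
Step 4: Unaffected records sum: 18
Step 5: Final sum = 15 + 18 = 33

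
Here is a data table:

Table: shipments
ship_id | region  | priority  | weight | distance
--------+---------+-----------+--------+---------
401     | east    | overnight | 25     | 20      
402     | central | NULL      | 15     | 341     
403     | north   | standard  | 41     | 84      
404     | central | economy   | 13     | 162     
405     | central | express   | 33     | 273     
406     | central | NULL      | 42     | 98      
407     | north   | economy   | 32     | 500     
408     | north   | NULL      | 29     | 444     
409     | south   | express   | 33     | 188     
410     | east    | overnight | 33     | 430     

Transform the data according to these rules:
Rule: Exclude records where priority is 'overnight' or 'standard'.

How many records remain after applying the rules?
7

Step 1: Count records to exclude
  - 2 (overnight) + 1 (standard) = 3 records
Step 2: Total records: 10
Step 3: Remaining = 10 - 3 = 7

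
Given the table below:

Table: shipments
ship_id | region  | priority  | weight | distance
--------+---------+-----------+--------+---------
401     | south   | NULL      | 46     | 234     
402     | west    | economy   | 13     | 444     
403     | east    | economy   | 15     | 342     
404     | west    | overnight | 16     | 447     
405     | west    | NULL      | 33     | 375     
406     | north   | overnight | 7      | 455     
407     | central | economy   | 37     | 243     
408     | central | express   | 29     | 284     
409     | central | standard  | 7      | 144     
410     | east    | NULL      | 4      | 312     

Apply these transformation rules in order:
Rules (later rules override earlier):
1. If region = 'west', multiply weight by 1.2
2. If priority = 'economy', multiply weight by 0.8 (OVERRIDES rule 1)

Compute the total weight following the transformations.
203.8

Step 1: Rule 2 takes priority for records with priority = 'economy'
  - 3 records: 65 × 0.8 = 52.0
Step 2: Rule 1 applies to remaining records with region = 'west'
  - 2 records: 49 × 1.2 = 58.8
Step 3: Other records unchanged: 93
Step 4: Final sum = 52.0 + 58.8 + 93 = 203.8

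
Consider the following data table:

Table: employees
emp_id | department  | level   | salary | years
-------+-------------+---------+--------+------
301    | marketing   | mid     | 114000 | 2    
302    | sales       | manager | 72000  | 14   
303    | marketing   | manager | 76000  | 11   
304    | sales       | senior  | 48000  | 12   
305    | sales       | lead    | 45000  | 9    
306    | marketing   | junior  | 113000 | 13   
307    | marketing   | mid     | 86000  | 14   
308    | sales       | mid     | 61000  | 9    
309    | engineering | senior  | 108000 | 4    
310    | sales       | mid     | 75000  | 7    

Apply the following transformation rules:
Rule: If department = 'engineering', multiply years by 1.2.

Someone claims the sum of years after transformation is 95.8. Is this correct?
Yes, the result is correct.

Step 1: Calculate the correct sum after transformation
Step 2: Apply multiplier 1.2 to records where department = 'engineering'
Step 3: Correct result = 95.8
Step 4: Claimed result = 95.8
Step 5: 95.8 = 95.8 ✓
Conclusion: The claimed result is correct.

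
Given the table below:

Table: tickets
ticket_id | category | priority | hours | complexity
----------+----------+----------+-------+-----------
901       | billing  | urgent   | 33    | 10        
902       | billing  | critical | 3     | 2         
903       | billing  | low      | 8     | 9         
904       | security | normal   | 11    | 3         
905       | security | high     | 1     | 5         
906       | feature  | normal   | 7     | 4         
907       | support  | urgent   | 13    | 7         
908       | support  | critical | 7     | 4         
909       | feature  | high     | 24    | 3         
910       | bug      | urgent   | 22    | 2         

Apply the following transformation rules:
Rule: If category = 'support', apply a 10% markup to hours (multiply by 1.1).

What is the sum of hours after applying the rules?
131.0

Step 1: Records with category = 'support' have total hours = 20
Step 2: Apply multiplier: 20 × 1.1 = 22.0
Step 3: Other records total: 109
Step 4: Final sum = 22.0 + 109 = 131.0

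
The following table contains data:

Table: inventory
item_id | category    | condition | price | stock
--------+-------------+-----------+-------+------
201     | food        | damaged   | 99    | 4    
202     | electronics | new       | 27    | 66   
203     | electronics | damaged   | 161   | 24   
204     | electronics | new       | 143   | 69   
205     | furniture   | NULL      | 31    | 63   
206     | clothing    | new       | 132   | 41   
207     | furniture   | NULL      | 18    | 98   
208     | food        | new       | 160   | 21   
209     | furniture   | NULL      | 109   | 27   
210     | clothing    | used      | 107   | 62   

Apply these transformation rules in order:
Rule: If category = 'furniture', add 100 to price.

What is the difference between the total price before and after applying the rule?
300

Step 1: Original sum of price = 987
Step 2: 3 records have category = 'furniture'
Step 3: Each affected record changes by 100
Step 4: Total change = 3 × 100 = 300
Step 5: New sum = 987 + 300 = 1287
Step 6: Difference = |1287 - 987| = 300
        (Sum increased by 300)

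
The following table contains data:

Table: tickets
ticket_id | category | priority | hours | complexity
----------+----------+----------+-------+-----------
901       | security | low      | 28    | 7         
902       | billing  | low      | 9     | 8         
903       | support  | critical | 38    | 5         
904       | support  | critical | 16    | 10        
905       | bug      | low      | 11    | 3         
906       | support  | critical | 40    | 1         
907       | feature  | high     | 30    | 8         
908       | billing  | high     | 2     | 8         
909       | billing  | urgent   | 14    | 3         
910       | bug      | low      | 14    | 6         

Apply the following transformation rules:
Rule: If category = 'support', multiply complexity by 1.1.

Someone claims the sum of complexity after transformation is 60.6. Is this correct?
Yes, the result is correct.

Step 1: Calculate the correct sum after transformation
Step 2: Apply multiplier 1.1 to records where category = 'support'
Step 3: Correct result = 60.6
Step 4: Claimed result = 60.6
Step 5: 60.6 = 60.6 ✓
Conclusion: The claimed result is correct.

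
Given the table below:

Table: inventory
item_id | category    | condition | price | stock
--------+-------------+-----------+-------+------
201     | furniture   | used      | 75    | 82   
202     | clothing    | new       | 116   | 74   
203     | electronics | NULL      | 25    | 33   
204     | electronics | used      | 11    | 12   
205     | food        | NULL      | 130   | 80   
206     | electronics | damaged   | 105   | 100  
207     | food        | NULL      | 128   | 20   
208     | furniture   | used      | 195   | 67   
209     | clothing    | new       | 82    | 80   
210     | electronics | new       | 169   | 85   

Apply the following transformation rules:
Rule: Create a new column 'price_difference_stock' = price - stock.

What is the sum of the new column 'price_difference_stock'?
403

Step 1: For each record, compute price - stock
Example calculations:
  75 - 82 = -7
  116 - 74 = 42
  25 - 33 = -8
  ...
Step 2: Sum all derived values
Step 3: Total = 403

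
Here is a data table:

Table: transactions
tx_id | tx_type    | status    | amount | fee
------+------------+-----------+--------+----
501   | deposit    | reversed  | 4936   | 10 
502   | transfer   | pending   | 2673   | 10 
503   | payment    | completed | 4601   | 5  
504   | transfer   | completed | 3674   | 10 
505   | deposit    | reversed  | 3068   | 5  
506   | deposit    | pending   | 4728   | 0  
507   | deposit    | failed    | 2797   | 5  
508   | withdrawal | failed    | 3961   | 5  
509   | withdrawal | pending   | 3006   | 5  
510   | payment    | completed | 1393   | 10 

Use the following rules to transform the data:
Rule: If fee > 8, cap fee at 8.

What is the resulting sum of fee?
57

Step 1: 4 records have fee > 8
Step 2: These records originally summed to 40
Step 3: After capping: 4 × 8 = 32
Step 4: Unaffected records sum: 25
Step 5: Final sum = 32 + 25 = 57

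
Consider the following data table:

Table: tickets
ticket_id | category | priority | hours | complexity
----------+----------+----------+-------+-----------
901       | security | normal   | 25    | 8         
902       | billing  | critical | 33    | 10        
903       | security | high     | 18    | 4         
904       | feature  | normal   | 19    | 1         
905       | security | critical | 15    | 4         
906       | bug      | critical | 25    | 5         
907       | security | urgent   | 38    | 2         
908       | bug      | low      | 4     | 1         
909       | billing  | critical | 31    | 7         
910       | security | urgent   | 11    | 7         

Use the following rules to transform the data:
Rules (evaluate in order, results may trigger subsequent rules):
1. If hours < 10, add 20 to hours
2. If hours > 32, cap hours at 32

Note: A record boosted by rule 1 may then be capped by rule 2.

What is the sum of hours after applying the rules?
232

Step 1: Apply rule 1 to records with hours < 10
  - 1 records get bonus of 20
  - Of these, 0 records then exceed 32 and get capped
Step 2: Apply rule 2 to records with hours > 32
  - 2 records (original) are capped
Step 3: Calculate final sum = 232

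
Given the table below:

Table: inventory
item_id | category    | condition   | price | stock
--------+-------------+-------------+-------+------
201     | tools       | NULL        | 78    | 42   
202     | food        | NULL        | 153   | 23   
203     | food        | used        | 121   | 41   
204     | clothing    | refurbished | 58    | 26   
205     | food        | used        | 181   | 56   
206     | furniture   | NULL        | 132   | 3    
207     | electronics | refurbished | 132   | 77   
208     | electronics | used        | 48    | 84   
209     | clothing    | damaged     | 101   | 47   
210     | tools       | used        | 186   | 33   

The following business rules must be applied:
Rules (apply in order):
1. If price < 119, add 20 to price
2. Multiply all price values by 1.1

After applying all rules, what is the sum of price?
1397.0

Step 1: Apply Rule 1 - Add 20 to records with price < 119
  - 4 records affected: 285 + (4 × 20) = 365
  - Unaffected records: 905
  - Sum after Rule 1: 1270
Step 2: Apply Rule 2 - Multiply all by 1.1
  - 1270 × 1.1 = 1397.0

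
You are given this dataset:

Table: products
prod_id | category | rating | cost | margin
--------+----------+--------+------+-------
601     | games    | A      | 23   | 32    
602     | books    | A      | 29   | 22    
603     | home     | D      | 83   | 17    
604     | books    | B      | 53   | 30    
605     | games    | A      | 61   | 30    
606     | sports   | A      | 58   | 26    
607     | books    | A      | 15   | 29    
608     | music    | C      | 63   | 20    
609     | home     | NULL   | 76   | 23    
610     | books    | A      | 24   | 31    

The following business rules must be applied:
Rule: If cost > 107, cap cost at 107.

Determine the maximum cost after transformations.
83

Step 1: Original maximum cost = 83
Step 2: Check cap of 107 against maximum
Step 3: No records exceed the cap (max 83 <= cap 107), so no capping applies
Step 4: Maximum after transformation = 83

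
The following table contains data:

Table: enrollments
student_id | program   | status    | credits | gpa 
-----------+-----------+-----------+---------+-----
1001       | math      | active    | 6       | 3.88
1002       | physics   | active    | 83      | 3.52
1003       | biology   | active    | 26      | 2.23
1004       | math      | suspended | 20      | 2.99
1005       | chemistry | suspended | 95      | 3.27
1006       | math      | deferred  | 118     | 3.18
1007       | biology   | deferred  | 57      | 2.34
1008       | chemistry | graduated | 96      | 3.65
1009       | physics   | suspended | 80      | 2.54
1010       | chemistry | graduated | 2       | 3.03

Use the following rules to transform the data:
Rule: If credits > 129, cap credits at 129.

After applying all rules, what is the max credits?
118

Step 1: Original maximum credits = 118
Step 2: Check cap of 129 against maximum
Step 3: No records exceed the cap (max 118 <= cap 129), so no capping applies
Step 4: Maximum after transformation = 118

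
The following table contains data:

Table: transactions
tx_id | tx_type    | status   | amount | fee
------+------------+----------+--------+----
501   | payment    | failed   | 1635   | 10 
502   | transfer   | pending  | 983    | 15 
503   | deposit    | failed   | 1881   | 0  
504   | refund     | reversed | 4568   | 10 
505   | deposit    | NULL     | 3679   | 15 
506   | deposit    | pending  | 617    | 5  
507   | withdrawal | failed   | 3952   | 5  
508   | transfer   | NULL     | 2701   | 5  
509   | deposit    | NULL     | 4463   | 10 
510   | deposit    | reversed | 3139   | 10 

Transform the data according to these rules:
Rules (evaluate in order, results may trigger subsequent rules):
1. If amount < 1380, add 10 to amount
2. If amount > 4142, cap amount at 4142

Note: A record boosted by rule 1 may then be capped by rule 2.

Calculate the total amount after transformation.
26891

Step 1: Apply rule 1 to records with amount < 1380
  - 2 records get bonus of 10
  - Of these, 0 records then exceed 4142 and get capped
Step 2: Apply rule 2 to records with amount > 4142
  - 2 records (original) are capped
Step 3: Calculate final sum = 26891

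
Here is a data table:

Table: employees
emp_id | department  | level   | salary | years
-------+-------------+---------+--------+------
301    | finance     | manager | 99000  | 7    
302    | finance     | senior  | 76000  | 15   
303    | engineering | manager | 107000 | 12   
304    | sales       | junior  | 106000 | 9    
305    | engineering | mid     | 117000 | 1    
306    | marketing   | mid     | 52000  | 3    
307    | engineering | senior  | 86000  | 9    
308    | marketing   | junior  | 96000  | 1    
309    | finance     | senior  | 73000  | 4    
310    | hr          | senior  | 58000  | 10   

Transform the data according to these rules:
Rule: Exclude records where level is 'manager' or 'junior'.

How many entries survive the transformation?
6

Step 1: Count records to exclude
  - 2 (manager) + 2 (junior) = 4 records
Step 2: Total records: 10
Step 3: Remaining = 10 - 4 = 6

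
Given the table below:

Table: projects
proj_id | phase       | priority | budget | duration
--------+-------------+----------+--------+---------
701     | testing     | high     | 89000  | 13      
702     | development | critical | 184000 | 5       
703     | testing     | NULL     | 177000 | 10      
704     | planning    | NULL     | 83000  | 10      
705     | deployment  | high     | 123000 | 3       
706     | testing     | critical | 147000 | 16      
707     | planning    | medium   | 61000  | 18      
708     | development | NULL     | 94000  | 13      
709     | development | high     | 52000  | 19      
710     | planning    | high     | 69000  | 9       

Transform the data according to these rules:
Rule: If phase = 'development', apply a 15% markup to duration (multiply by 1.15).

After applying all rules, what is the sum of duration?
121.55

Step 1: Records with phase = 'development' have total duration = 37
Step 2: Apply multiplier: 37 × 1.15 = 42.55
Step 3: Other records total: 79
Step 4: Final sum = 42.55 + 79 = 121.55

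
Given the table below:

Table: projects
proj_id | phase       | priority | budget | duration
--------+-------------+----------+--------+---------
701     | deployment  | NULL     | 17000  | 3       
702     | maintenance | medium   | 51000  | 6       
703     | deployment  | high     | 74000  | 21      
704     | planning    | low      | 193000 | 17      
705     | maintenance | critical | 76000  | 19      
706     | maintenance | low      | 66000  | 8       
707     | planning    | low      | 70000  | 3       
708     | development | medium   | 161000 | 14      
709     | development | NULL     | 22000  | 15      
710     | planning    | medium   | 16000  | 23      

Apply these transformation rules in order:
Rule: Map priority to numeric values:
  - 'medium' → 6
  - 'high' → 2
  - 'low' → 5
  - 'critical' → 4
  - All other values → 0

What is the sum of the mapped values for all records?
39

Step 1: Apply mapping to each record
Step 2: Count by status:
  'medium': 3 records × 6 = 18
  'high': 1 records × 2 = 2
  'low': 3 records × 5 = 15
  'critical': 1 records × 4 = 4
Step 3: Sum all mapped values = 39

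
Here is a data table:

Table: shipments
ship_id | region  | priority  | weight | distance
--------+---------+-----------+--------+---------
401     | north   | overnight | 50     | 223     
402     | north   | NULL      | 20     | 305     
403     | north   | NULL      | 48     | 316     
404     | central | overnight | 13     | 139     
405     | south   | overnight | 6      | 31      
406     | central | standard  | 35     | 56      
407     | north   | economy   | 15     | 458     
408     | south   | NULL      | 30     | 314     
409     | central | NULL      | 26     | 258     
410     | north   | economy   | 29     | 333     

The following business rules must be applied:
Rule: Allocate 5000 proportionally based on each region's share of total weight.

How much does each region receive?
central: 1360.29, north: 2977.94, south: 661.76

Step 1: Calculate total weight = 272
Step 2: Calculate each region's proportion:
  central: 74/272 = 27.21% → 1360.29
  north: 162/272 = 59.56% → 2977.94
  south: 36/272 = 13.24% → 661.76
Step 3: Verify: sum of allocations ≈ 5000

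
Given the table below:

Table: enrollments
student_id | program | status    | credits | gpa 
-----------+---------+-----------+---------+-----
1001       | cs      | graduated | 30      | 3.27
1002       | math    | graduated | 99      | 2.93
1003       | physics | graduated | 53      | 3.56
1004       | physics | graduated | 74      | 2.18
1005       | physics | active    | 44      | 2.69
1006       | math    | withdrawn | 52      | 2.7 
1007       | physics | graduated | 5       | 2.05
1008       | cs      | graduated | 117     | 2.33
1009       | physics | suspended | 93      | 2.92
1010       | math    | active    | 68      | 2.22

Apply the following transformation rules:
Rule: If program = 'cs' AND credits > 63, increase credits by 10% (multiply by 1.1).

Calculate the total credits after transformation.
646.7

Step 1: Find records where program = 'cs' AND credits > 63
Step 2: 1 records match, summing to 117
Step 3: After multiplier: 117 × 1.1 = 128.7
Step 4: Unaffected records sum: 518
Step 5: Final sum = 128.7 + 518 = 646.7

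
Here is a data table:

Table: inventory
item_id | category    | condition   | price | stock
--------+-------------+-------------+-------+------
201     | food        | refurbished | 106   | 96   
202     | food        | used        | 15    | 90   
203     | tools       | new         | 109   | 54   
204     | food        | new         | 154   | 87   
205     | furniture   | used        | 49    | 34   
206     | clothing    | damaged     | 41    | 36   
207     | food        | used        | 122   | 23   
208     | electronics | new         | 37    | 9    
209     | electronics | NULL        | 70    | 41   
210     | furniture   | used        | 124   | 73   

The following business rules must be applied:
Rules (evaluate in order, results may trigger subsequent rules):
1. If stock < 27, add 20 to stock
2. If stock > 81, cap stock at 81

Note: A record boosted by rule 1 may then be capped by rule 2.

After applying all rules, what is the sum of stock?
553

Step 1: Apply rule 1 to records with stock < 27
  - 2 records get bonus of 20
  - Of these, 0 records then exceed 81 and get capped
Step 2: Apply rule 2 to records with stock > 81
  - 3 records (original) are capped
Step 3: Calculate final sum = 553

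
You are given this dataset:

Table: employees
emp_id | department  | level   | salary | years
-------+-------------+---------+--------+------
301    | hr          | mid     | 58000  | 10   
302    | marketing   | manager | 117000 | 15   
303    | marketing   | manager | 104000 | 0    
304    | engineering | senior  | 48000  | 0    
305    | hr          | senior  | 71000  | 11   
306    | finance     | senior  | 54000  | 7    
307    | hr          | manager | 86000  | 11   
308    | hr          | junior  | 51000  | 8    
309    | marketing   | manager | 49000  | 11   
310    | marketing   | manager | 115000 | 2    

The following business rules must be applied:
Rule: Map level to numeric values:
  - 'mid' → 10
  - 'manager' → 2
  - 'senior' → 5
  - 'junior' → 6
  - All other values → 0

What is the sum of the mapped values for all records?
41

Step 1: Apply mapping to each record
Step 2: Count by status:
  'mid': 1 records × 10 = 10
  'manager': 5 records × 2 = 10
  'senior': 3 records × 5 = 15
  'junior': 1 records × 6 = 6
Step 3: Sum all mapped values = 41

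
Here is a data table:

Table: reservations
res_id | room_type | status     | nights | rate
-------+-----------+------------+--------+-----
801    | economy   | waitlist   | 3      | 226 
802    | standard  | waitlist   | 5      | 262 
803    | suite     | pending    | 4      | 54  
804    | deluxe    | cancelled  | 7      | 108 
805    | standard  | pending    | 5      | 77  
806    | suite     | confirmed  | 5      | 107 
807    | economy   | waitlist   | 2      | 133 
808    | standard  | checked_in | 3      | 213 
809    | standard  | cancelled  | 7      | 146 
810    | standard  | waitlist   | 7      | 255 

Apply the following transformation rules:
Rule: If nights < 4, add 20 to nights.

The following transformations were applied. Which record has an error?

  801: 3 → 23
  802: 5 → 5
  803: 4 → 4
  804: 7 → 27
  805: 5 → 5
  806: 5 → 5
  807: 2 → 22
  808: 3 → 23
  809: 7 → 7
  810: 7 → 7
Record 804 has an error. The correct transformed value should be 7, not 27.

Step 1: Check each record against the rule
Step 2: Record 804 has nights = 7
Step 3: Since 7 >= 4, the bonus should not have been applied
Step 4: Correct value = 7, but claimed value = 27
Conclusion: Record 804 has the error.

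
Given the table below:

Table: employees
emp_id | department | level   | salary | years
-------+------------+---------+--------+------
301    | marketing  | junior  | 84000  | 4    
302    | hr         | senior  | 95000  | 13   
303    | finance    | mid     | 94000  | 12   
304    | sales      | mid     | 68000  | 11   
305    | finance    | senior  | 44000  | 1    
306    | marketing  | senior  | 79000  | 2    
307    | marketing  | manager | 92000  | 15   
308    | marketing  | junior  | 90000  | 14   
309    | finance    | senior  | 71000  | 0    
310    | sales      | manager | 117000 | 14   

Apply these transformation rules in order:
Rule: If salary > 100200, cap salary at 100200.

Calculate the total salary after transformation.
817200

Step 1: 1 records have salary > 100200
Step 2: These records originally summed to 117000
Step 3: After capping: 1 × 100200 = 100200
Step 4: Unaffected records sum: 717000
Step 5: Final sum = 100200 + 717000 = 817200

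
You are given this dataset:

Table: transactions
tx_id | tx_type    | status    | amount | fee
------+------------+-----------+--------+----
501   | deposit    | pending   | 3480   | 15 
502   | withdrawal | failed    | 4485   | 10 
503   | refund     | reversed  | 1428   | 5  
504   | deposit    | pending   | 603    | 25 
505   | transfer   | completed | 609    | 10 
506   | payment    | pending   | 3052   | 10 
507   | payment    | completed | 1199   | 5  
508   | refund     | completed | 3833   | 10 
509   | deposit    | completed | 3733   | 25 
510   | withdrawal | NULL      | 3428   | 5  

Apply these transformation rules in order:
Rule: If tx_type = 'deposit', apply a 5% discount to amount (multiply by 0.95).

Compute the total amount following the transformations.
25459.2

Step 1: Records with tx_type = 'deposit' have total amount = 7816
Step 2: Apply multiplier: 7816 × 0.95 = 7425.2
Step 3: Other records total: 18034
Step 4: Final sum = 7425.2 + 18034 = 25459.2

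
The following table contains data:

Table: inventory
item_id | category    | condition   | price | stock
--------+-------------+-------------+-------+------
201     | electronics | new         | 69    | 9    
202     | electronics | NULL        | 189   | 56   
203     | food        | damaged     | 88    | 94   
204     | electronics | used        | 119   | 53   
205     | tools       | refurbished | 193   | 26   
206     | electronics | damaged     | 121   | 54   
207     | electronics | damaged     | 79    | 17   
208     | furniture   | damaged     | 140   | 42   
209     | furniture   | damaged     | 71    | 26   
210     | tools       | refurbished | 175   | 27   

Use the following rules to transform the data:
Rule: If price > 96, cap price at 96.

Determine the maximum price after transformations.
96

Step 1: Original maximum price = 193
Step 2: Apply cap at 96
Step 3: 6 records had price > 96 and were capped
Step 4: Maximum after transformation = 96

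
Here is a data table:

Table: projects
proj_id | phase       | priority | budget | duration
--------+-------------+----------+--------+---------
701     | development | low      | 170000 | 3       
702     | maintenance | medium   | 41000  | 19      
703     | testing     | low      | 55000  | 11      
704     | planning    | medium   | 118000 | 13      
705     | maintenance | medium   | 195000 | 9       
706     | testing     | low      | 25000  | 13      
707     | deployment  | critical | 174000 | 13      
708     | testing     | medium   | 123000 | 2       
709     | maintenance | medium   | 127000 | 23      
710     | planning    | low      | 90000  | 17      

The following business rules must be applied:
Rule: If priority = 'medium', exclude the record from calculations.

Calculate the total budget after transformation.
514000

Step 1: Identify records where priority = 'medium'
Step 2: The excluded records sum to 604000
Step 3: Original total budget = 1118000
Step 4: Remaining total = 1118000 - 604000 = 514000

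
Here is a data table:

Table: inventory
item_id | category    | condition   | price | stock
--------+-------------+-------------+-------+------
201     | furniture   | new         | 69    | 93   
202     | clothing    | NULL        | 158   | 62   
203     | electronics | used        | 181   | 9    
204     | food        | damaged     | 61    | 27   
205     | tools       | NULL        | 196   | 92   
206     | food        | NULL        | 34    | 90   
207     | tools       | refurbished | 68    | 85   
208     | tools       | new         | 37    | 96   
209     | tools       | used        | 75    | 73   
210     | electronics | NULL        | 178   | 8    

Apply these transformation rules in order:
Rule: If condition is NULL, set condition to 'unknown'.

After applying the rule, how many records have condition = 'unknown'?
4

Step 1: Count records where condition IS NULL
Step 2: Found 4 records with NULL condition
Step 3: These records will have condition set to 'unknown'
Step 4: Records already having condition = 'unknown': 0
Step 5: Answer: 4 + 0 = 4 records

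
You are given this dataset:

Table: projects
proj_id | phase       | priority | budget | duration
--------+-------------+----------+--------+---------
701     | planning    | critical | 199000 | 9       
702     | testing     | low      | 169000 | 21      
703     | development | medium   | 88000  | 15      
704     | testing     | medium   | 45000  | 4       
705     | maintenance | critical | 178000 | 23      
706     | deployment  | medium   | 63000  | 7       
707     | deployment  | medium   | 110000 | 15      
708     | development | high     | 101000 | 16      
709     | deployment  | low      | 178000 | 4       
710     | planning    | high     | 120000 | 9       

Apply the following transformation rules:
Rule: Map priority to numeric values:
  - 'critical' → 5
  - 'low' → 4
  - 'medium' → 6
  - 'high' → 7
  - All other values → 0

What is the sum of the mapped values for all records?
56

Step 1: Apply mapping to each record
Step 2: Count by status:
  'critical': 2 records × 5 = 10
  'low': 2 records × 4 = 8
  'medium': 4 records × 6 = 24
  'high': 2 records × 7 = 14
Step 3: Sum all mapped values = 56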